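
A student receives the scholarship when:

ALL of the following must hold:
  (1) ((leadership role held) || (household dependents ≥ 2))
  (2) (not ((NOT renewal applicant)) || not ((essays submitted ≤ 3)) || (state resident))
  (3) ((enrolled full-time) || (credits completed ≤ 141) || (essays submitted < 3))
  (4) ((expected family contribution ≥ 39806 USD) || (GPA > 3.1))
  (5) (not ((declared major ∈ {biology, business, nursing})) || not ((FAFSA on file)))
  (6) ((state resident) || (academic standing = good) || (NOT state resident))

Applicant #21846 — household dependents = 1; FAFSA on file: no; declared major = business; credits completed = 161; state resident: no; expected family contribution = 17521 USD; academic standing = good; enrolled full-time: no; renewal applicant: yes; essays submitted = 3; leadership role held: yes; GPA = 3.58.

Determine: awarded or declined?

Declined

Atomic conditions:
  leadership role held: yes → true
  household dependents ≥ 2: 1 ≥ 2 is false
  NOT renewal applicant: yes → false
  essays submitted ≤ 3: 3 ≤ 3 is true
  state resident: no → false
  enrolled full-time: no → false
  credits completed ≤ 141: 161 ≤ 141 is false
  essays submitted < 3: 3 < 3 is false
  expected family contribution ≥ 39806 USD: 17521 ≥ 39806 is false
  GPA > 3.1: 3.58 > 3.1 is true
  declared major ∈ {biology, business, nursing}: business is in the set → true
  FAFSA on file: no → false
  academic standing = good: good == good is true
  NOT state resident: no → true
Combine:
[1] true OR false = true
[2.1] NOT false = true
[2.2] NOT true = false
[2] true OR false OR false = true
[3] false OR false OR false = false
[4] false OR true = true
[5.1] NOT true = false
[5.2] NOT false = true
[5] false OR true = true
[6] false OR true OR true = true
[root] true AND true AND false AND true AND true AND true = false
Overall: false → declined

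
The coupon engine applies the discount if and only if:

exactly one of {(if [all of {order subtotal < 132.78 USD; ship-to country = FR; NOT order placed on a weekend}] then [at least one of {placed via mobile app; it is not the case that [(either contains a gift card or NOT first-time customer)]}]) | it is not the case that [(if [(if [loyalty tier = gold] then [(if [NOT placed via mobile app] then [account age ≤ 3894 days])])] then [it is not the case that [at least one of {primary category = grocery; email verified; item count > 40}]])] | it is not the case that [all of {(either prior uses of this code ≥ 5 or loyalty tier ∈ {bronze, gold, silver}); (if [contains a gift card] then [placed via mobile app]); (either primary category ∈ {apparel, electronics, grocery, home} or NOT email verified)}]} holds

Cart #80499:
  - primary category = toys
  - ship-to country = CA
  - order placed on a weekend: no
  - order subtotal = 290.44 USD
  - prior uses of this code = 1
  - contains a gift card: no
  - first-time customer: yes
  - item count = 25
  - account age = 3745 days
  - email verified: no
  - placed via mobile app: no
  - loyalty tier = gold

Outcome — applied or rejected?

Atomic conditions:
  order subtotal < 132.78 USD: 290.44 < 132.78 is false
  ship-to country = FR: CA == FR is false
  NOT order placed on a weekend: no → true
  placed via mobile app: no → false
  contains a gift card: no → false
  NOT first-time customer: yes → false
  loyalty tier = gold: gold == gold is true
  NOT placed via mobile app: no → true
  account age ≤ 3894 days: 3745 ≤ 3894 is true
  primary category = grocery: toys == grocery is false
  email verified: no → false
  item count > 40: 25 > 40 is false
  prior uses of this code ≥ 5: 1 ≥ 5 is false
  loyalty tier ∈ {bronze, gold, silver}: gold is in the set → true
  primary category ∈ {apparel, electronics, grocery, home}: toys is not in the set → false
  NOT email verified: no → true
Combine:
[1.1] false AND false AND true = false
[1.2.2.1] false OR false = false
[1.2.2] NOT false = true
[1.2] false OR true = true
[1] false → true (antecedent false ⇒ implication holds) = true
[2.1.1.2] true → true = true
[2.1.1] true → true = true
[2.1.2.1] false OR false OR false = false
[2.1.2] NOT false = true
[2.1] true → true = true
[2] NOT true = false
[3.1.1] false OR true = true
[3.1.2] false → false (antecedent false ⇒ implication holds) = true
[3.1.3] false OR true = true
[3.1] true AND true AND true = true
[3] NOT true = false
[root] exactly-one(true, false, false) = true
Overall: true → applied

Applied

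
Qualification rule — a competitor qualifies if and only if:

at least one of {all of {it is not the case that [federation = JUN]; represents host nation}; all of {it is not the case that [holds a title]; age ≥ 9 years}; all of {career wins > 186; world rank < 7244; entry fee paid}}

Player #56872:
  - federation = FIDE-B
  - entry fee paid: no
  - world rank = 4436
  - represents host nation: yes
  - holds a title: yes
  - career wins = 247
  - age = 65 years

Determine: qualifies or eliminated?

Atomic conditions:
  federation = JUN: FIDE-B == JUN is false
  represents host nation: yes → true
  holds a title: yes → true
  age ≥ 9 years: 65 ≥ 9 is true
  career wins > 186: 247 > 186 is true
  world rank < 7244: 4436 < 7244 is true
  entry fee paid: no → false
Combine:
[1.1] NOT false = true
[1] true AND true = true
[2.1] NOT true = false
[2] false AND true = false
[3] true AND true AND false = false
[root] true OR false OR false = true
Overall: true → qualifies

Qualifies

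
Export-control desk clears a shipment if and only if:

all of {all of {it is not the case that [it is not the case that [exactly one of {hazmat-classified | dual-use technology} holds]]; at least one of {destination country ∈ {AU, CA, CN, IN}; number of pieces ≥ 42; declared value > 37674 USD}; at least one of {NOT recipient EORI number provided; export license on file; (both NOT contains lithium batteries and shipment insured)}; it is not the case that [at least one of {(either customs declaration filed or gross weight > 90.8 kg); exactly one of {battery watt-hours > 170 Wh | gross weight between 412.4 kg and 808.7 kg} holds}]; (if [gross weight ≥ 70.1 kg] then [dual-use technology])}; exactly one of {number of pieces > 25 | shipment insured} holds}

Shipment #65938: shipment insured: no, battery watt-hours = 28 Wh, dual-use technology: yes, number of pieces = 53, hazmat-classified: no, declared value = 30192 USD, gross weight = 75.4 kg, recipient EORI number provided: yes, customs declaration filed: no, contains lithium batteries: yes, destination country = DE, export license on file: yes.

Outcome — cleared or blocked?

Cleared

Atomic conditions:
  hazmat-classified: no → false
  dual-use technology: yes → true
  destination country ∈ {AU, CA, CN, IN}: DE is not in the set → false
  number of pieces ≥ 42: 53 ≥ 42 is true
  declared value > 37674 USD: 30192 > 37674 is false
  NOT recipient EORI number provided: yes → false
  export license on file: yes → true
  NOT contains lithium batteries: yes → false
  shipment insured: no → false
  customs declaration filed: no → false
  gross weight > 90.8 kg: 75.4 > 90.8 is false
  battery watt-hours > 170 Wh: 28 > 170 is false
  gross weight between 412.4 kg and 808.7 kg: 75.4 in [412.4, 808.7] is false
  gross weight ≥ 70.1 kg: 75.4 ≥ 70.1 is true
  number of pieces > 25: 53 > 25 is true
Combine:
[1.1.1.1] exactly-one(false, true) = true
[1.1.1] NOT true = false
[1.1] NOT false = true
[1.2] false OR true OR false = true
[1.3.3] false AND false = false
[1.3] false OR true OR false = true
[1.4.1.1] false OR false = false
[1.4.1.2] exactly-one(false, false) = false
[1.4.1] false OR false = false
[1.4] NOT false = true
[1.5] true → true = true
[1] true AND true AND true AND true AND true = true
[2] exactly-one(true, false) = true
[root] true AND true = true
Overall: true → cleared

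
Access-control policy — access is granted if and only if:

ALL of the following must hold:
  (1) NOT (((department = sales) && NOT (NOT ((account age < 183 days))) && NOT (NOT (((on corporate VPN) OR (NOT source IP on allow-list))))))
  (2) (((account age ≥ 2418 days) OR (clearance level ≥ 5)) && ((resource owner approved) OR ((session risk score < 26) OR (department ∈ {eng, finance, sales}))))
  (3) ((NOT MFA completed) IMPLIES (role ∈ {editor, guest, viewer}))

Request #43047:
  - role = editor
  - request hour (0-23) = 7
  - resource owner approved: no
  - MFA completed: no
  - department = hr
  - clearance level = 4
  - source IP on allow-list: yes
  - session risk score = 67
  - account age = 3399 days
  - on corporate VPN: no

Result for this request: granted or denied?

Denied

Atomic conditions:
  department = sales: hr == sales is false
  account age < 183 days: 3399 < 183 is false
  on corporate VPN: no → false
  NOT source IP on allow-list: yes → false
  account age ≥ 2418 days: 3399 ≥ 2418 is true
  clearance level ≥ 5: 4 ≥ 5 is false
  resource owner approved: no → false
  session risk score < 26: 67 < 26 is false
  department ∈ {eng, finance, sales}: hr is not in the set → false
  NOT MFA completed: no → true
  role ∈ {editor, guest, viewer}: editor is in the set → true
Combine:
[1.1.2.1] NOT false = true
[1.1.2] NOT true = false
[1.1.3.1.1] false OR false = false
[1.1.3.1] NOT false = true
[1.1.3] NOT true = false
[1.1] false AND false AND false = false
[1] NOT false = true
[2.1] true OR false = true
[2.2.2] false OR false = false
[2.2] false OR false = false
[2] true AND false = false
[3] true → true = true
[root] true AND false AND true = false
Overall: false → denied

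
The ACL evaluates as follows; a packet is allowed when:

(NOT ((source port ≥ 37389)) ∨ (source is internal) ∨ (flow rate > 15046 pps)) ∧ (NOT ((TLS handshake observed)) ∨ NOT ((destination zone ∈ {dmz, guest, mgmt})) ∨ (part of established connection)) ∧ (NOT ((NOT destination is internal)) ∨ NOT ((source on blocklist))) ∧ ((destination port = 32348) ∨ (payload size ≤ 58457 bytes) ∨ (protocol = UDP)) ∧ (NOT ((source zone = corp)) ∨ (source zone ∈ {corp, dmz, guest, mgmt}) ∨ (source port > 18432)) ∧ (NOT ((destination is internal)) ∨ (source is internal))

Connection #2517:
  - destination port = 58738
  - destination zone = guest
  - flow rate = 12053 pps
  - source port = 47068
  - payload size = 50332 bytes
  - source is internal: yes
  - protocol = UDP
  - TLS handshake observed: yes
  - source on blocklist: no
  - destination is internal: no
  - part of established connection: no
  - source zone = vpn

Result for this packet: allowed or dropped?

Atomic conditions:
  source port ≥ 37389: 47068 ≥ 37389 is true
  source is internal: yes → true
  flow rate > 15046 pps: 12053 > 15046 is false
  TLS handshake observed: yes → true
  destination zone ∈ {dmz, guest, mgmt}: guest is in the set → true
  part of established connection: no → false
  NOT destination is internal: no → true
  source on blocklist: no → false
  destination port = 32348: 58738 == 32348 is false
  payload size ≤ 58457 bytes: 50332 ≤ 58457 is true
  protocol = UDP: UDP == UDP is true
  source zone = corp: vpn == corp is false
  source zone ∈ {corp, dmz, guest, mgmt}: vpn is not in the set → false
  source port > 18432: 47068 > 18432 is true
  destination is internal: no → false
Combine:
[1.1] NOT true = false
[1] false OR true OR false = true
[2.1] NOT true = false
[2.2] NOT true = false
[2] false OR false OR false = false
[3.1] NOT true = false
[3.2] NOT false = true
[3] false OR true = true
[4] false OR true OR true = true
[5.1] NOT false = true
[5] true OR false OR true = true
[6.1] NOT false = true
[6] true OR true = true
[root] true AND false AND true AND true AND true AND true = false
Overall: false → dropped

Dropped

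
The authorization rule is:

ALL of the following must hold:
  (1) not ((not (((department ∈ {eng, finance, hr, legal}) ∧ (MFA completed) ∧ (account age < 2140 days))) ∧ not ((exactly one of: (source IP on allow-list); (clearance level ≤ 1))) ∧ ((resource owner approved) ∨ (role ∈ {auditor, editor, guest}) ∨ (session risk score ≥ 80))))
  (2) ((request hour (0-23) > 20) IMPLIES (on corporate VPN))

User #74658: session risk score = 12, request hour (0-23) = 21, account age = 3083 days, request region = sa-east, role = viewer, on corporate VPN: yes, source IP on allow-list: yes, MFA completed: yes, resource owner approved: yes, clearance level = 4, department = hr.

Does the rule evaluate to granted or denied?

Granted

Atomic conditions:
  department ∈ {eng, finance, hr, legal}: hr is in the set → true
  MFA completed: yes → true
  account age < 2140 days: 3083 < 2140 is false
  source IP on allow-list: yes → true
  clearance level ≤ 1: 4 ≤ 1 is false
  resource owner approved: yes → true
  role ∈ {auditor, editor, guest}: viewer is not in the set → false
  session risk score ≥ 80: 12 ≥ 80 is false
  request hour (0-23) > 20: 21 > 20 is true
  on corporate VPN: yes → true
Combine:
[1.1.1.1] true AND true AND false = false
[1.1.1] NOT false = true
[1.1.2.1] exactly-one(true, false) = true
[1.1.2] NOT true = false
[1.1.3] true OR false OR false = true
[1.1] true AND false AND true = false
[1] NOT false = true
[2] true → true = true
[root] true AND true = true
Overall: true → granted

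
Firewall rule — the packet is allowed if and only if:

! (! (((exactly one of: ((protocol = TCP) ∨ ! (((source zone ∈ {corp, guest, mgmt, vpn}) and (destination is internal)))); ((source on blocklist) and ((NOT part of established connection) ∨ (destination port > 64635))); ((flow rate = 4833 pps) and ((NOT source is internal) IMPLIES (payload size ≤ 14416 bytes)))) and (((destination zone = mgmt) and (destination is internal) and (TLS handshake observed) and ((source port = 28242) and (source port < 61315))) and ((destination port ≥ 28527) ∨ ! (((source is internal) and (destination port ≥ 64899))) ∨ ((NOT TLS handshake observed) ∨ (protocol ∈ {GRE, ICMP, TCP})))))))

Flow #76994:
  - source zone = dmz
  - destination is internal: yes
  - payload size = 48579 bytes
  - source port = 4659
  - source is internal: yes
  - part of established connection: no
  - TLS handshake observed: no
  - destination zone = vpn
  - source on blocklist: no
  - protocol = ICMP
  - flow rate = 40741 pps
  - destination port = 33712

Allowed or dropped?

Atomic conditions:
  protocol = TCP: ICMP == TCP is false
  source zone ∈ {corp, guest, mgmt, vpn}: dmz is not in the set → false
  destination is internal: yes → true
  source on blocklist: no → false
  NOT part of established connection: no → true
  destination port > 64635: 33712 > 64635 is false
  flow rate = 4833 pps: 40741 == 4833 is false
  NOT source is internal: yes → false
  payload size ≤ 14416 bytes: 48579 ≤ 14416 is false
  destination zone = mgmt: vpn == mgmt is false
  TLS handshake observed: no → false
  source port = 28242: 4659 == 28242 is false
  source port < 61315: 4659 < 61315 is true
  destination port ≥ 28527: 33712 ≥ 28527 is true
  source is internal: yes → true
  destination port ≥ 64899: 33712 ≥ 64899 is false
  NOT TLS handshake observed: no → true
  protocol ∈ {GRE, ICMP, TCP}: ICMP is in the set → true
Combine:
[1.1.1.1.2.1] false AND true = false
[1.1.1.1.2] NOT false = true
[1.1.1.1] false OR true = true
[1.1.1.2.2] true OR false = true
[1.1.1.2] false AND true = false
[1.1.1.3.2] false → false (antecedent false ⇒ implication holds) = true
[1.1.1.3] false AND true = false
[1.1.1] exactly-one(true, false, false) = true
[1.1.2.1.4] false AND true = false
[1.1.2.1] false AND true AND false AND false = false
[1.1.2.2.2.1] true AND false = false
[1.1.2.2.2] NOT false = true
[1.1.2.2.3] true OR true = true
[1.1.2.2] true OR true OR true = true
[1.1.2] false AND true = false
[1.1] true AND false = false
[1] NOT false = true
[root] NOT true = false
Overall: false → dropped

Dropped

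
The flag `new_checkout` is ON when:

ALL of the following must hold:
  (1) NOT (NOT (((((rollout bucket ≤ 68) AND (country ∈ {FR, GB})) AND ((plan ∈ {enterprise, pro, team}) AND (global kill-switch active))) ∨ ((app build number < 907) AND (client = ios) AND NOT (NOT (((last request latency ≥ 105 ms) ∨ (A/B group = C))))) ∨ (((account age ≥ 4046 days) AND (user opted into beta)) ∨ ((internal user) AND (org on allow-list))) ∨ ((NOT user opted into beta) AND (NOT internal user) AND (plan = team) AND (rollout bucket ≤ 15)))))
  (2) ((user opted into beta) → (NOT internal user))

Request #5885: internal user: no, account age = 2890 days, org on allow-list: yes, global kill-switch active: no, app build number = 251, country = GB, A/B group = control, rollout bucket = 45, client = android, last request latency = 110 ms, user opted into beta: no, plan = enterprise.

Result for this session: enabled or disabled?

Disabled

Atomic conditions:
  rollout bucket ≤ 68: 45 ≤ 68 is true
  country ∈ {FR, GB}: GB is in the set → true
  plan ∈ {enterprise, pro, team}: enterprise is in the set → true
  global kill-switch active: no → false
  app build number < 907: 251 < 907 is true
  client = ios: android == ios is false
  last request latency ≥ 105 ms: 110 ≥ 105 is true
  A/B group = C: control == C is false
  account age ≥ 4046 days: 2890 ≥ 4046 is false
  user opted into beta: no → false
  internal user: no → false
  org on allow-list: yes → true
  NOT user opted into beta: no → true
  NOT internal user: no → true
  plan = team: enterprise == team is false
  rollout bucket ≤ 15: 45 ≤ 15 is false
Combine:
[1.1.1.1.1] true AND true = true
[1.1.1.1.2] true AND false = false
[1.1.1.1] true AND false = false
[1.1.1.2.3.1.1] true OR false = true
[1.1.1.2.3.1] NOT true = false
[1.1.1.2.3] NOT false = true
[1.1.1.2] true AND false AND true = false
[1.1.1.3.1] false AND false = false
[1.1.1.3.2] false AND true = false
[1.1.1.3] false OR false = false
[1.1.1.4] true AND true AND false AND false = false
[1.1.1] false OR false OR false OR false = false
[1.1] NOT false = true
[1] NOT true = false
[2] false → true (antecedent false ⇒ implication holds) = true
[root] false AND true = false
Overall: false → disabled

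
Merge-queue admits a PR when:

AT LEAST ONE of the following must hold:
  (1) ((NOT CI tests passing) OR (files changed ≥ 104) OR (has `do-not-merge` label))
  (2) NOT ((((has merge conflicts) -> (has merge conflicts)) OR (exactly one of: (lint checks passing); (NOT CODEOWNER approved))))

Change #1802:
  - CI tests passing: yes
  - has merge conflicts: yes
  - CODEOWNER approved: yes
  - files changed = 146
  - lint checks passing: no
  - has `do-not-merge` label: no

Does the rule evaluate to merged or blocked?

Atomic conditions:
  NOT CI tests passing: yes → false
  files changed ≥ 104: 146 ≥ 104 is true
  has `do-not-merge` label: no → false
  has merge conflicts: yes → true
  lint checks passing: no → false
  NOT CODEOWNER approved: yes → false
Combine:
[1] false OR true OR false = true
[2.1.1] true → true = true
[2.1.2] exactly-one(false, false) = false
[2.1] true OR false = true
[2] NOT true = false
[root] true OR false = true
Overall: true → merged

Merged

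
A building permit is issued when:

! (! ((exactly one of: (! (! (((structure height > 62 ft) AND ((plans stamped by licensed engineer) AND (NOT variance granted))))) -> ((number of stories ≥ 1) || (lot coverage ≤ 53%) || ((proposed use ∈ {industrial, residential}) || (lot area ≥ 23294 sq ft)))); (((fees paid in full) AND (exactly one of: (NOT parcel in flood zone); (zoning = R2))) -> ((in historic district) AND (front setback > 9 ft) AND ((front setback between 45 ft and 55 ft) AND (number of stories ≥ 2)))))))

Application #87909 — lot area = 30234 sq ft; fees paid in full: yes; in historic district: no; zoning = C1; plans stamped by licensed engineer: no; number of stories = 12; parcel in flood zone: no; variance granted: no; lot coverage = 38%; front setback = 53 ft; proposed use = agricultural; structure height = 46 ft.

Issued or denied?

Atomic conditions:
  structure height > 62 ft: 46 > 62 is false
  plans stamped by licensed engineer: no → false
  NOT variance granted: no → true
  number of stories ≥ 1: 12 ≥ 1 is true
  lot coverage ≤ 53%: 38 ≤ 53 is true
  proposed use ∈ {industrial, residential}: agricultural is not in the set → false
  lot area ≥ 23294 sq ft: 30234 ≥ 23294 is true
  fees paid in full: yes → true
  NOT parcel in flood zone: no → true
  zoning = R2: C1 == R2 is false
  in historic district: no → false
  front setback > 9 ft: 53 > 9 is true
  front setback between 45 ft and 55 ft: 53 in [45, 55] is true
  number of stories ≥ 2: 12 ≥ 2 is true
Combine:
[1.1.1.1.1.1.2] false AND true = false
[1.1.1.1.1.1] false AND false = false
[1.1.1.1.1] NOT false = true
[1.1.1.1] NOT true = false
[1.1.1.2.3] false OR true = true
[1.1.1.2] true OR true OR true = true
[1.1.1] false → true (antecedent false ⇒ implication holds) = true
[1.1.2.1.2] exactly-one(true, false) = true
[1.1.2.1] true AND true = true
[1.1.2.2.3] true AND true = true
[1.1.2.2] false AND true AND true = false
[1.1.2] true → false = false
[1.1] exactly-one(true, false) = true
[1] NOT true = false
[root] NOT false = true
Overall: true → issued

Issued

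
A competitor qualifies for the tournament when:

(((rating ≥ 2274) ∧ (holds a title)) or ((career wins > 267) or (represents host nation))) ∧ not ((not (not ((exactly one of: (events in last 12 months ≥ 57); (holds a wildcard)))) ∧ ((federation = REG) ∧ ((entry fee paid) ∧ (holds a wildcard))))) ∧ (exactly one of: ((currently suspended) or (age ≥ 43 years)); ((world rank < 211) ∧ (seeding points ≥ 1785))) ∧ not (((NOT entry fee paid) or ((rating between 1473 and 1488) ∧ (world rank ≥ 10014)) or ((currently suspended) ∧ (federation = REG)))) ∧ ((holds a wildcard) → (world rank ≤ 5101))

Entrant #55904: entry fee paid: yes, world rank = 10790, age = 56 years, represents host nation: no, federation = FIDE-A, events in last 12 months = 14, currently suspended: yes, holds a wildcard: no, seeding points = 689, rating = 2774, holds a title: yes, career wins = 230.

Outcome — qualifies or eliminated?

Qualifies

Atomic conditions:
  rating ≥ 2274: 2774 ≥ 2274 is true
  holds a title: yes → true
  career wins > 267: 230 > 267 is false
  represents host nation: no → false
  events in last 12 months ≥ 57: 14 ≥ 57 is false
  holds a wildcard: no → false
  federation = REG: FIDE-A == REG is false
  entry fee paid: yes → true
  currently suspended: yes → true
  age ≥ 43 years: 56 ≥ 43 is true
  world rank < 211: 10790 < 211 is false
  seeding points ≥ 1785: 689 ≥ 1785 is false
  NOT entry fee paid: yes → false
  rating between 1473 and 1488: 2774 in [1473, 1488] is false
  world rank ≥ 10014: 10790 ≥ 10014 is true
  world rank ≤ 5101: 10790 ≤ 5101 is false
Combine:
[1.1] true AND true = true
[1.2] false OR false = false
[1] true OR false = true
[2.1.1.1.1] exactly-one(false, false) = false
[2.1.1.1] NOT false = true
[2.1.1] NOT true = false
[2.1.2.2] true AND false = false
[2.1.2] false AND false = false
[2.1] false AND false = false
[2] NOT false = true
[3.1] true OR true = true
[3.2] false AND false = false
[3] exactly-one(true, false) = true
[4.1.2] false AND true = false
[4.1.3] true AND false = false
[4.1] false OR false OR false = false
[4] NOT false = true
[5] false → false (antecedent false ⇒ implication holds) = true
[root] true AND true AND true AND true AND true = true
Overall: true → qualifies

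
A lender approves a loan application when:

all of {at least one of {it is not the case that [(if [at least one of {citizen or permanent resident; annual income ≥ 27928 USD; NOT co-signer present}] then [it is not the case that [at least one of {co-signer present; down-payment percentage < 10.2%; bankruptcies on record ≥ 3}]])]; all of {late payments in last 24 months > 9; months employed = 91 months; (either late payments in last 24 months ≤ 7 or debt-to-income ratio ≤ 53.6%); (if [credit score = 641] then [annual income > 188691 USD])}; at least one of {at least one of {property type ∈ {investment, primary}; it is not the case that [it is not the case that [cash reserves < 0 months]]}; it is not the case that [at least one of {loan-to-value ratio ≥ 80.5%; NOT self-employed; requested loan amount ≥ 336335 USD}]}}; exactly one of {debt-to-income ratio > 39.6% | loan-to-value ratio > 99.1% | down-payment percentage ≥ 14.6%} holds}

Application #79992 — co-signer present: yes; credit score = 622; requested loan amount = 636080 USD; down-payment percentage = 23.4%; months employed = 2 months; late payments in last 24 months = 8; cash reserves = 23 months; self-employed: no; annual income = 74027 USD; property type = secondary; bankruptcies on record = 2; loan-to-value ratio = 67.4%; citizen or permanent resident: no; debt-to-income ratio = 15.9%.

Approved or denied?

Atomic conditions:
  citizen or permanent resident: no → false
  annual income ≥ 27928 USD: 74027 ≥ 27928 is true
  NOT co-signer present: yes → false
  co-signer present: yes → true
  down-payment percentage < 10.2%: 23.4 < 10.2 is false
  bankruptcies on record ≥ 3: 2 ≥ 3 is false
  late payments in last 24 months > 9: 8 > 9 is false
  months employed = 91 months: 2 == 91 is false
  late payments in last 24 months ≤ 7: 8 ≤ 7 is false
  debt-to-income ratio ≤ 53.6%: 15.9 ≤ 53.6 is true
  credit score = 641: 622 == 641 is false
  annual income > 188691 USD: 74027 > 188691 is false
  property type ∈ {investment, primary}: secondary is not in the set → false
  cash reserves < 0 months: 23 < 0 is false
  loan-to-value ratio ≥ 80.5%: 67.4 ≥ 80.5 is false
  NOT self-employed: no → true
  requested loan amount ≥ 336335 USD: 636080 ≥ 336335 is true
  debt-to-income ratio > 39.6%: 15.9 > 39.6 is false
  loan-to-value ratio > 99.1%: 67.4 > 99.1 is false
  down-payment percentage ≥ 14.6%: 23.4 ≥ 14.6 is true
Combine:
[1.1.1.1] false OR true OR false = true
[1.1.1.2.1] true OR false OR false = true
[1.1.1.2] NOT true = false
[1.1.1] true → false = false
[1.1] NOT false = true
[1.2.3] false OR true = true
[1.2.4] false → false (antecedent false ⇒ implication holds) = true
[1.2] false AND false AND true AND true = false
[1.3.1.2.1] NOT false = true
[1.3.1.2] NOT true = false
[1.3.1] false OR false = false
[1.3.2.1] false OR true OR true = true
[1.3.2] NOT true = false
[1.3] false OR false = false
[1] true OR false OR false = true
[2] exactly-one(false, false, true) = true
[root] true AND true = true
Overall: true → approved

Approved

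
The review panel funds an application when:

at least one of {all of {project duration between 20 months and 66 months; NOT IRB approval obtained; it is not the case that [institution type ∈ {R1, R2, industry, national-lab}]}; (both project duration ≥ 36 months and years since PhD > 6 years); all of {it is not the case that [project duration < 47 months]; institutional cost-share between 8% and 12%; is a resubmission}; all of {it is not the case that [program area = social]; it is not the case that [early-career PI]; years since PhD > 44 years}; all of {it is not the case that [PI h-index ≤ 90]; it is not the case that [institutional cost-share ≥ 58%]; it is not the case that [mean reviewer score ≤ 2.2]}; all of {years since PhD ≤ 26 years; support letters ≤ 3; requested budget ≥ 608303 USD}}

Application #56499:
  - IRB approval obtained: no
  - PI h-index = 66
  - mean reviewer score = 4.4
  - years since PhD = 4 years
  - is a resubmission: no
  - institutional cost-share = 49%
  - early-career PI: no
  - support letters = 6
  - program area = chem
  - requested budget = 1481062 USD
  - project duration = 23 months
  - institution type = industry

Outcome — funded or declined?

Atomic conditions:
  project duration between 20 months and 66 months: 23 in [20, 66] is true
  NOT IRB approval obtained: no → true
  institution type ∈ {R1, R2, industry, national-lab}: industry is in the set → true
  project duration ≥ 36 months: 23 ≥ 36 is false
  years since PhD > 6 years: 4 > 6 is false
  project duration < 47 months: 23 < 47 is true
  institutional cost-share between 8% and 12%: 49 in [8, 12] is false
  is a resubmission: no → false
  program area = social: chem == social is false
  early-career PI: no → false
  years since PhD > 44 years: 4 > 44 is false
  PI h-index ≤ 90: 66 ≤ 90 is true
  institutional cost-share ≥ 58%: 49 ≥ 58 is false
  mean reviewer score ≤ 2.2: 4.4 ≤ 2.2 is false
  years since PhD ≤ 26 years: 4 ≤ 26 is true
  support letters ≤ 3: 6 ≤ 3 is false
  requested budget ≥ 608303 USD: 1481062 ≥ 608303 is true
Combine:
[1.3] NOT true = false
[1] true AND true AND false = false
[2] false AND false = false
[3.1] NOT true = false
[3] false AND false AND false = false
[4.1] NOT false = true
[4.2] NOT false = true
[4] true AND true AND false = false
[5.1] NOT true = false
[5.2] NOT false = true
[5.3] NOT false = true
[5] false AND true AND true = false
[6] true AND false AND true = false
[root] false OR false OR false OR false OR false OR false = false
Overall: false → declined

Declined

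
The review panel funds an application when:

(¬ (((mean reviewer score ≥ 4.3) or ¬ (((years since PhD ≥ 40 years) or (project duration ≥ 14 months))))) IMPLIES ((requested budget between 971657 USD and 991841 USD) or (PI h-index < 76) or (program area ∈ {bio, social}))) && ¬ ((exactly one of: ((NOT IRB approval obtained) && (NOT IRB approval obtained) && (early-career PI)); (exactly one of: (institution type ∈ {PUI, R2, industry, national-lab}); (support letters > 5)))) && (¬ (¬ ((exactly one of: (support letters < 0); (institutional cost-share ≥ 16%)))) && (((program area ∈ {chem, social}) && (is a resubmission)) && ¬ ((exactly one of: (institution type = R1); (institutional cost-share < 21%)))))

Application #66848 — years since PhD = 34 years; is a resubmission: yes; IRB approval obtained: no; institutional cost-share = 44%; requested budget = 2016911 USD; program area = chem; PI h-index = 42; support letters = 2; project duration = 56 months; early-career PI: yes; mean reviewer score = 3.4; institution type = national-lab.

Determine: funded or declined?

Funded

Atomic conditions:
  mean reviewer score ≥ 4.3: 3.4 ≥ 4.3 is false
  years since PhD ≥ 40 years: 34 ≥ 40 is false
  project duration ≥ 14 months: 56 ≥ 14 is true
  requested budget between 971657 USD and 991841 USD: 2016911 in [971657, 991841] is false
  PI h-index < 76: 42 < 76 is true
  program area ∈ {bio, social}: chem is not in the set → false
  NOT IRB approval obtained: no → true
  early-career PI: yes → true
  institution type ∈ {PUI, R2, industry, national-lab}: national-lab is in the set → true
  support letters > 5: 2 > 5 is false
  support letters < 0: 2 < 0 is false
  institutional cost-share ≥ 16%: 44 ≥ 16 is true
  program area ∈ {chem, social}: chem is in the set → true
  is a resubmission: yes → true
  institution type = R1: national-lab == R1 is false
  institutional cost-share < 21%: 44 < 21 is false
Combine:
[1.1.1.2.1] false OR true = true
[1.1.1.2] NOT true = false
[1.1.1] false OR false = false
[1.1] NOT false = true
[1.2] false OR true OR false = true
[1] true → true = true
[2.1.1] true AND true AND true = true
[2.1.2] exactly-one(true, false) = true
[2.1] exactly-one(true, true) = false
[2] NOT false = true
[3.1.1.1] exactly-one(false, true) = true
[3.1.1] NOT true = false
[3.1] NOT false = true
[3.2.1] true AND true = true
[3.2.2.1] exactly-one(false, false) = false
[3.2.2] NOT false = true
[3.2] true AND true = true
[3] true AND true = true
[root] true AND true AND true = true
Overall: true → funded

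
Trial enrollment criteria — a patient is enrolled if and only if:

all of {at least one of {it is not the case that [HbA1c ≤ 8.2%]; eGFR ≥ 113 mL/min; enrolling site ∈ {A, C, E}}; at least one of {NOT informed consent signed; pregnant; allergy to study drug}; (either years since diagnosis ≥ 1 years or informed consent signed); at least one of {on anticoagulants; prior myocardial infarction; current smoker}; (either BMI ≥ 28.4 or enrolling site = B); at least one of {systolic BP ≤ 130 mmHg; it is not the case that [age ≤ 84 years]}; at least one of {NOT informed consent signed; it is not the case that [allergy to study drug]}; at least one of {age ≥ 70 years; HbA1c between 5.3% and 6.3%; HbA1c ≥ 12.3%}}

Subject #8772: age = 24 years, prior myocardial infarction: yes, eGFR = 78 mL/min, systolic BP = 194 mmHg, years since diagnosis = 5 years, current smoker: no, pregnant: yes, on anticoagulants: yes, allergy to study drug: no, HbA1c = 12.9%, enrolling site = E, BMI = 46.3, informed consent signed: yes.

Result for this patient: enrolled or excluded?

Atomic conditions:
  HbA1c ≤ 8.2%: 12.9 ≤ 8.2 is false
  eGFR ≥ 113 mL/min: 78 ≥ 113 is false
  enrolling site ∈ {A, C, E}: E is in the set → true
  NOT informed consent signed: yes → false
  pregnant: yes → true
  allergy to study drug: no → false
  years since diagnosis ≥ 1 years: 5 ≥ 1 is true
  informed consent signed: yes → true
  on anticoagulants: yes → true
  prior myocardial infarction: yes → true
  current smoker: no → false
  BMI ≥ 28.4: 46.3 ≥ 28.4 is true
  enrolling site = B: E == B is false
  systolic BP ≤ 130 mmHg: 194 ≤ 130 is false
  age ≤ 84 years: 24 ≤ 84 is true
  age ≥ 70 years: 24 ≥ 70 is false
  HbA1c between 5.3% and 6.3%: 12.9 in [5.3, 6.3] is false
  HbA1c ≥ 12.3%: 12.9 ≥ 12.3 is true
Combine:
[1.1] NOT false = true
[1] true OR false OR true = true
[2] false OR true OR false = true
[3] true OR true = true
[4] true OR true OR false = true
[5] true OR false = true
[6.2] NOT true = false
[6] false OR false = false
[7.2] NOT false = true
[7] false OR true = true
[8] false OR false OR true = true
[root] true AND true AND true AND true AND true AND false AND true AND true = false
Overall: false → excluded

Excluded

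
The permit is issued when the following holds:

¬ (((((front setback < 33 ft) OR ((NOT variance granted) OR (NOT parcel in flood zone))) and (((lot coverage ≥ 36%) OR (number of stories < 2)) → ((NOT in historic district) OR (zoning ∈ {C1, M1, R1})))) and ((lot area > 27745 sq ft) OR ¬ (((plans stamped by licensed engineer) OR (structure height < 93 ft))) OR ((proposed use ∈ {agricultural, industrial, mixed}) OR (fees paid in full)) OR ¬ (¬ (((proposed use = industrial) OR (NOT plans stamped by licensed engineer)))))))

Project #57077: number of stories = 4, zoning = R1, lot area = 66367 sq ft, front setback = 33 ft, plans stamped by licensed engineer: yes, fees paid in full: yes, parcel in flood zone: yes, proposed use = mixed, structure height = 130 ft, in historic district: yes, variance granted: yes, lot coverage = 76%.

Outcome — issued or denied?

Issued

Atomic conditions:
  front setback < 33 ft: 33 < 33 is false
  NOT variance granted: yes → false
  NOT parcel in flood zone: yes → false
  lot coverage ≥ 36%: 76 ≥ 36 is true
  number of stories < 2: 4 < 2 is false
  NOT in historic district: yes → false
  zoning ∈ {C1, M1, R1}: R1 is in the set → true
  lot area > 27745 sq ft: 66367 > 27745 is true
  plans stamped by licensed engineer: yes → true
  structure height < 93 ft: 130 < 93 is false
  proposed use ∈ {agricultural, industrial, mixed}: mixed is in the set → true
  fees paid in full: yes → true
  proposed use = industrial: mixed == industrial is false
  NOT plans stamped by licensed engineer: yes → false
Combine:
[1.1.1.2] false OR false = false
[1.1.1] false OR false = false
[1.1.2.1] true OR false = true
[1.1.2.2] false OR true = true
[1.1.2] true → true = true
[1.1] false AND true = false
[1.2.2.1] true OR false = true
[1.2.2] NOT true = false
[1.2.3] true OR true = true
[1.2.4.1.1] false OR false = false
[1.2.4.1] NOT false = true
[1.2.4] NOT true = false
[1.2] true OR false OR true OR false = true
[1] false AND true = false
[root] NOT false = true
Overall: true → issued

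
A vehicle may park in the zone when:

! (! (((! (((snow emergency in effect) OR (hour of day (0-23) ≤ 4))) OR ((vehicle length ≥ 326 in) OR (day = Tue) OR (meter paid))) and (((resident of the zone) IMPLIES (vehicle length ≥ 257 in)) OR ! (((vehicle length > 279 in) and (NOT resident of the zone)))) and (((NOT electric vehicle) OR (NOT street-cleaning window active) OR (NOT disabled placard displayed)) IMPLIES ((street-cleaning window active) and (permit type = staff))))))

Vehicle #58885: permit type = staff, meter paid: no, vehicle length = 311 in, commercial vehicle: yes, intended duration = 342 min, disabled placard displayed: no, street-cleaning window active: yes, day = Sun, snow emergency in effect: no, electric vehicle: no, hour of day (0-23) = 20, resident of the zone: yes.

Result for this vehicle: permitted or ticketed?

Atomic conditions:
  snow emergency in effect: no → false
  hour of day (0-23) ≤ 4: 20 ≤ 4 is false
  vehicle length ≥ 326 in: 311 ≥ 326 is false
  day = Tue: Sun == Tue is false
  meter paid: no → false
  resident of the zone: yes → true
  vehicle length ≥ 257 in: 311 ≥ 257 is true
  vehicle length > 279 in: 311 > 279 is true
  NOT resident of the zone: yes → false
  NOT electric vehicle: no → true
  NOT street-cleaning window active: yes → false
  NOT disabled placard displayed: no → true
  street-cleaning window active: yes → true
  permit type = staff: staff == staff is true
Combine:
[1.1.1.1.1] false OR false = false
[1.1.1.1] NOT false = true
[1.1.1.2] false OR false OR false = false
[1.1.1] true OR false = true
[1.1.2.1] true → true = true
[1.1.2.2.1] true AND false = false
[1.1.2.2] NOT false = true
[1.1.2] true OR true = true
[1.1.3.1] true OR false OR true = true
[1.1.3.2] true AND true = true
[1.1.3] true → true = true
[1.1] true AND true AND true = true
[1] NOT true = false
[root] NOT false = true
Overall: true → permitted

Permitted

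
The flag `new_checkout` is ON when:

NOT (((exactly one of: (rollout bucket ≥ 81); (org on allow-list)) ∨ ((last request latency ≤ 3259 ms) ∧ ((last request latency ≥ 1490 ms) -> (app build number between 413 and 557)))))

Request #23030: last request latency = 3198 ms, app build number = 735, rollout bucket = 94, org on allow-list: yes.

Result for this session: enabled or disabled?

Enabled

Atomic conditions:
  rollout bucket ≥ 81: 94 ≥ 81 is true
  org on allow-list: yes → true
  last request latency ≤ 3259 ms: 3198 ≤ 3259 is true
  last request latency ≥ 1490 ms: 3198 ≥ 1490 is true
  app build number between 413 and 557: 735 in [413, 557] is false
Combine:
[1.1] exactly-one(true, true) = false
[1.2.2] true → false = false
[1.2] true AND false = false
[1] false OR false = false
[root] NOT false = true
Overall: true → enabled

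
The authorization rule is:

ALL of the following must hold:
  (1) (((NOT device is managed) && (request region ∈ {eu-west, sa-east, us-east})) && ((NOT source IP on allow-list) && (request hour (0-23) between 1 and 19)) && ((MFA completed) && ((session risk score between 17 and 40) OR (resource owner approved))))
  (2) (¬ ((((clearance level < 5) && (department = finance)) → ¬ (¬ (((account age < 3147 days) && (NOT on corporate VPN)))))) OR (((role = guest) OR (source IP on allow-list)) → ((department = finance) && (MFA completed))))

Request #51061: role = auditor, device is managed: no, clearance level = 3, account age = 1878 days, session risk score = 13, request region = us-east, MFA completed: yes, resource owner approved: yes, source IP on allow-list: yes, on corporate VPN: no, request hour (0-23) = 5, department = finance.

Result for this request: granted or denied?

Denied

Atomic conditions:
  NOT device is managed: no → true
  request region ∈ {eu-west, sa-east, us-east}: us-east is in the set → true
  NOT source IP on allow-list: yes → false
  request hour (0-23) between 1 and 19: 5 in [1, 19] is true
  MFA completed: yes → true
  session risk score between 17 and 40: 13 in [17, 40] is false
  resource owner approved: yes → true
  clearance level < 5: 3 < 5 is true
  department = finance: finance == finance is true
  account age < 3147 days: 1878 < 3147 is true
  NOT on corporate VPN: no → true
  role = guest: auditor == guest is false
  source IP on allow-list: yes → true
Combine:
[1.1] true AND true = true
[1.2] false AND true = false
[1.3.2] false OR true = true
[1.3] true AND true = true
[1] true AND false AND true = false
[2.1.1.1] true AND true = true
[2.1.1.2.1.1] true AND true = true
[2.1.1.2.1] NOT true = false
[2.1.1.2] NOT false = true
[2.1.1] true → true = true
[2.1] NOT true = false
[2.2.1] false OR true = true
[2.2.2] true AND true = true
[2.2] true → true = true
[2] false OR true = true
[root] false AND true = false
Overall: false → denied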